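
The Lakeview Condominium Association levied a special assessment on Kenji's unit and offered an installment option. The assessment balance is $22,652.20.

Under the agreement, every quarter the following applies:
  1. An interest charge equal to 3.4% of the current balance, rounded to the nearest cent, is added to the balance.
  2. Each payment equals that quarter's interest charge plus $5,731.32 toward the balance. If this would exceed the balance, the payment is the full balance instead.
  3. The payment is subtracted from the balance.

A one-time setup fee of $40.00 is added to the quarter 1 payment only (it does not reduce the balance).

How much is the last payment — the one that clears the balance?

$5,643.82

# | Opening | Interest | Payment | Fee | End bal
1 | $22,652.20 | $770.17 | $6,501.49 | $40.00 | $16,920.88
2 | $16,920.88 | $575.31 | $6,306.63 | — | $11,189.56
3 | $11,189.56 | $380.45 | $6,111.77 | — | $5,458.24
4 | $5,458.24 | $185.58 | $5,643.82 | — | $0.00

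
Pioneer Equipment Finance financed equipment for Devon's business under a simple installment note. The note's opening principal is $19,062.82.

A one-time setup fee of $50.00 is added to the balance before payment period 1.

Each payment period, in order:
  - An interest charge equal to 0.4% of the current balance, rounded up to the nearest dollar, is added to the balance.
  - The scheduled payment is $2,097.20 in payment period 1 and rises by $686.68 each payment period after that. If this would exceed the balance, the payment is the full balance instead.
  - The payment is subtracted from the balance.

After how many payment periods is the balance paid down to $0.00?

6

Payment period 1: opening $19,112.82; interest $77.00 → $19,189.82; payment $2,097.20; balance $17,092.62
Payment period 2: opening $17,092.62; interest $69.00 → $17,161.62; payment $2,783.88; balance $14,377.74
Payment period 3: opening $14,377.74; interest $58.00 → $14,435.74; payment $3,470.56; balance $10,965.18
Payment period 4: opening $10,965.18; interest $44.00 → $11,009.18; payment $4,157.24; balance $6,851.94
Payment period 5: opening $6,851.94; interest $28.00 → $6,879.94; payment $4,843.92; balance $2,036.02
Payment period 6: opening $2,036.02; interest $9.00 → $2,045.02; payment $2,045.02; balance $0.00
Balance reaches $0.00 in payment period 6.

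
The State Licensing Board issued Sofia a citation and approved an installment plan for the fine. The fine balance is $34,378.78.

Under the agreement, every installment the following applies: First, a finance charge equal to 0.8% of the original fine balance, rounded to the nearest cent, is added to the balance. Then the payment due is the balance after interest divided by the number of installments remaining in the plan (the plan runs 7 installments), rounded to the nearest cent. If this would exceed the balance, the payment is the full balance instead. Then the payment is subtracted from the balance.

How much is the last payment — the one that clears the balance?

$5,624.37

Installment 1: $34,378.78 +$275.03 interest = $34,653.81; pay $4,950.54 → $29,703.27
Installment 2: $29,703.27 +$275.03 interest = $29,978.30; pay $4,996.38 → $24,981.92
Installment 3: $24,981.92 +$275.03 interest = $25,256.95; pay $5,051.39 → $20,205.56
Installment 4: $20,205.56 +$275.03 interest = $20,480.59; pay $5,120.15 → $15,360.44
Installment 5: $15,360.44 +$275.03 interest = $15,635.47; pay $5,211.82 → $10,423.65
Installment 6: $10,423.65 +$275.03 interest = $10,698.68; pay $5,349.34 → $5,349.34
Installment 7: $5,349.34 +$275.03 interest = $5,624.37; pay $5,624.37 → $0.00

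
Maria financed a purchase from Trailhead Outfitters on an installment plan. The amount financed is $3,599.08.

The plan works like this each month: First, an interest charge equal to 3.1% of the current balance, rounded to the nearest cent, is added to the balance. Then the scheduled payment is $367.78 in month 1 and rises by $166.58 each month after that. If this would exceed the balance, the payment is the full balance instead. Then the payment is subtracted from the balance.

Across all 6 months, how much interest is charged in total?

Month 1: opening $3,599.08; interest $111.57 → $3,710.65; payment $367.78; balance $3,342.87
Month 2: opening $3,342.87; interest $103.63 → $3,446.50; payment $534.36; balance $2,912.14
Month 3: opening $2,912.14; interest $90.28 → $3,002.42; payment $700.94; balance $2,301.48
Month 4: opening $2,301.48; interest $71.35 → $2,372.83; payment $867.52; balance $1,505.31
Month 5: opening $1,505.31; interest $46.66 → $1,551.97; payment $1,034.10; balance $517.87
Month 6: opening $517.87; interest $16.05 → $533.92; payment $533.92; balance $0.00
Total interest: $111.57 + $103.63 + $90.28 + $71.35 + $46.66 + $16.05 = $439.54

$439.54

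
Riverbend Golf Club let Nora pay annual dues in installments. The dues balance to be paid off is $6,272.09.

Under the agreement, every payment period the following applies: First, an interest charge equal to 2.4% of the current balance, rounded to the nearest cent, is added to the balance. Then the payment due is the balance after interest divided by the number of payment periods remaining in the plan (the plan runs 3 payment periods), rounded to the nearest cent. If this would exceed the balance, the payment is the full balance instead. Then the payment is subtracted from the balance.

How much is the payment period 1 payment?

$2,140.87

Payment period 1: opening $6,272.09; interest $150.53 → $6,422.62; payment $2,140.87; balance $4,281.75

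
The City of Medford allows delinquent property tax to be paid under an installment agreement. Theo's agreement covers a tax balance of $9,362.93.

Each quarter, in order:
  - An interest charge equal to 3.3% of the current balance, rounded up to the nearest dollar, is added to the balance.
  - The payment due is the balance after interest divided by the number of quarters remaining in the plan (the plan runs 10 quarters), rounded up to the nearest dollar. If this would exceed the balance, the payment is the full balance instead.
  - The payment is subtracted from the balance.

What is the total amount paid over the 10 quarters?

Quarter 1: $9,362.93 +$309.00 interest = $9,671.93; pay $968.00 → $8,703.93
Quarter 2: $8,703.93 +$288.00 interest = $8,991.93; pay $1,000.00 → $7,991.93
Quarter 3: $7,991.93 +$264.00 interest = $8,255.93; pay $1,032.00 → $7,223.93
Quarter 4: $7,223.93 +$239.00 interest = $7,462.93; pay $1,067.00 → $6,395.93
Quarter 5: $6,395.93 +$212.00 interest = $6,607.93; pay $1,102.00 → $5,505.93
Quarter 6: $5,505.93 +$182.00 interest = $5,687.93; pay $1,138.00 → $4,549.93
Quarter 7: $4,549.93 +$151.00 interest = $4,700.93; pay $1,176.00 → $3,524.93
Quarter 8: $3,524.93 +$117.00 interest = $3,641.93; pay $1,214.00 → $2,427.93
Quarter 9: $2,427.93 +$81.00 interest = $2,508.93; pay $1,255.00 → $1,253.93
Quarter 10: $1,253.93 +$42.00 interest = $1,295.93; pay $1,295.93 → $0.00
Total paid: $11,247.93

$11,247.93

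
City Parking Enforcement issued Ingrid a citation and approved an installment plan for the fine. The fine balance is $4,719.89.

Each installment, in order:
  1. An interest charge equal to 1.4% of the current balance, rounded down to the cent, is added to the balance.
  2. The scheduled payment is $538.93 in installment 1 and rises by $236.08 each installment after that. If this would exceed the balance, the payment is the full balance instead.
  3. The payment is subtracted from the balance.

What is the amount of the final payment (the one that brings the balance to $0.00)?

Installment 1: opening $4,719.89; interest $66.07 → $4,785.96; payment $538.93; balance $4,247.03
Installment 2: opening $4,247.03; interest $59.45 → $4,306.48; payment $775.01; balance $3,531.47
Installment 3: opening $3,531.47; interest $49.44 → $3,580.91; payment $1,011.09; balance $2,569.82
Installment 4: opening $2,569.82; interest $35.97 → $2,605.79; payment $1,247.17; balance $1,358.62
Installment 5: opening $1,358.62; interest $19.02 → $1,377.64; payment $1,377.64; balance $0.00

$1,377.64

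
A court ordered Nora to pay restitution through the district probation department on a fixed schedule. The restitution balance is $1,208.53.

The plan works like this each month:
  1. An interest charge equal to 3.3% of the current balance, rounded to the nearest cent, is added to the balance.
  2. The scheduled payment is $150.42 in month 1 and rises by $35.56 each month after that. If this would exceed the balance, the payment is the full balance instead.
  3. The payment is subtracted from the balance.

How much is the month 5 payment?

$292.66

Month 1: $1,208.53 +$39.88 interest = $1,248.41; pay $150.42 → $1,097.99
Month 2: $1,097.99 +$36.23 interest = $1,134.22; pay $185.98 → $948.24
Month 3: $948.24 +$31.29 interest = $979.53; pay $221.54 → $757.99
Month 4: $757.99 +$25.01 interest = $783.00; pay $257.10 → $525.90
Month 5: $525.90 +$17.35 interest = $543.25; pay $292.66 → $250.59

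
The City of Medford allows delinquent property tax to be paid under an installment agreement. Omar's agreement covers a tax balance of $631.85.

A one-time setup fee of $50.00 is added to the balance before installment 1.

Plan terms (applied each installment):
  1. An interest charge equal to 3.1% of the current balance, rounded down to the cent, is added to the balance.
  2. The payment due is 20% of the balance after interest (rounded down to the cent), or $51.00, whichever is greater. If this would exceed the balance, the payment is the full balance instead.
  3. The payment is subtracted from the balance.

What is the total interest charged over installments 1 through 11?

Installment 1: opening $681.85; interest $21.13 → $702.98; payment $140.59; balance $562.39
Installment 2: opening $562.39; interest $17.43 → $579.82; payment $115.96; balance $463.86
Installment 3: opening $463.86; interest $14.37 → $478.23; payment $95.64; balance $382.59
Installment 4: opening $382.59; interest $11.86 → $394.45; payment $78.89; balance $315.56
Installment 5: opening $315.56; interest $9.78 → $325.34; payment $65.06; balance $260.28
Installment 6: opening $260.28; interest $8.06 → $268.34; payment $53.66; balance $214.68
Installment 7: opening $214.68; interest $6.65 → $221.33; payment $51.00; balance $170.33
Installment 8: opening $170.33; interest $5.28 → $175.61; payment $51.00; balance $124.61
Installment 9: opening $124.61; interest $3.86 → $128.47; payment $51.00; balance $77.47
Installment 10: opening $77.47; interest $2.40 → $79.87; payment $51.00; balance $28.87
Installment 11: opening $28.87; interest $0.89 → $29.76; payment $29.76; balance $0.00
Total interest: $21.13 + $17.43 + $14.37 + $11.86 + $9.78 + $8.06 + $6.65 + $5.28 + $3.86 + $2.40 + $0.89 = $101.71

$101.71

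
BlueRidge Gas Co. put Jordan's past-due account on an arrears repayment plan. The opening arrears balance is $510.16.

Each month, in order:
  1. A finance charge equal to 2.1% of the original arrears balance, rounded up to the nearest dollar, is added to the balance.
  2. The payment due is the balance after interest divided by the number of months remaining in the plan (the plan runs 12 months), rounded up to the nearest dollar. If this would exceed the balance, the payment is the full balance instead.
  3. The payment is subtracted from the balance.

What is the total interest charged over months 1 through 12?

# | Opening | Interest | Payment | End bal
1 | $510.16 | $11.00 | $44.00 | $477.16
2 | $477.16 | $11.00 | $45.00 | $443.16
3 | $443.16 | $11.00 | $46.00 | $408.16
4 | $408.16 | $11.00 | $47.00 | $372.16
5 | $372.16 | $11.00 | $48.00 | $335.16
6 | $335.16 | $11.00 | $50.00 | $296.16
7 | $296.16 | $11.00 | $52.00 | $255.16
8 | $255.16 | $11.00 | $54.00 | $212.16
9 | $212.16 | $11.00 | $56.00 | $167.16
10 | $167.16 | $11.00 | $60.00 | $118.16
11 | $118.16 | $11.00 | $65.00 | $64.16
12 | $64.16 | $11.00 | $75.16 | $0.00
Total interest: $11.00 + $11.00 + $11.00 + $11.00 + $11.00 + $11.00 + $11.00 + $11.00 + $11.00 + $11.00 + $11.00 + $11.00 = $132.00

$132.00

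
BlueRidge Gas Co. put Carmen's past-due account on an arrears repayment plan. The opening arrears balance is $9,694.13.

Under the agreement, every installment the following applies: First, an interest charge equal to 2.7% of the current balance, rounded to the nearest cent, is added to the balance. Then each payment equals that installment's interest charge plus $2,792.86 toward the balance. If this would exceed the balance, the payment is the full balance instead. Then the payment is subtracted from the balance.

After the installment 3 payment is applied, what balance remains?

Installment 1: opening $9,694.13; interest $261.74 → $9,955.87; payment $3,054.60; balance $6,901.27
Installment 2: opening $6,901.27; interest $186.33 → $7,087.60; payment $2,979.19; balance $4,108.41
Installment 3: opening $4,108.41; interest $110.93 → $4,219.34; payment $2,903.79; balance $1,315.55

$1,315.55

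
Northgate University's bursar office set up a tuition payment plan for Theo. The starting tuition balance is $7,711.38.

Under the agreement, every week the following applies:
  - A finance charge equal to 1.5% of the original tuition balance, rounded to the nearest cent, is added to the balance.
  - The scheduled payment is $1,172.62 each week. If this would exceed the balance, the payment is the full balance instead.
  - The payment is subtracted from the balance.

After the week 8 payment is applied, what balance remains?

$0.00

Week 1: opening $7,711.38; interest $115.67 → $7,827.05; payment $1,172.62; balance $6,654.43
Week 2: opening $6,654.43; interest $115.67 → $6,770.10; payment $1,172.62; balance $5,597.48
Week 3: opening $5,597.48; interest $115.67 → $5,713.15; payment $1,172.62; balance $4,540.53
Week 4: opening $4,540.53; interest $115.67 → $4,656.20; payment $1,172.62; balance $3,483.58
Week 5: opening $3,483.58; interest $115.67 → $3,599.25; payment $1,172.62; balance $2,426.63
Week 6: opening $2,426.63; interest $115.67 → $2,542.30; payment $1,172.62; balance $1,369.68
Week 7: opening $1,369.68; interest $115.67 → $1,485.35; payment $1,172.62; balance $312.73
Week 8: opening $312.73; interest $115.67 → $428.40; payment $428.40; balance $0.00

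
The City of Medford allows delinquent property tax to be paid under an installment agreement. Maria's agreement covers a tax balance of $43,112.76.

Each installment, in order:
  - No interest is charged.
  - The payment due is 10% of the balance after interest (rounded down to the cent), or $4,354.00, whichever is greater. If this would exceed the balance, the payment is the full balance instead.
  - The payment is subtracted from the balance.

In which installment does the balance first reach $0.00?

10

Installment 1: opening $43,112.76; payment $4,354.00; balance $38,758.76
Installment 2: opening $38,758.76; payment $4,354.00; balance $34,404.76
Installment 3: opening $34,404.76; payment $4,354.00; balance $30,050.76
Installment 4: opening $30,050.76; payment $4,354.00; balance $25,696.76
Installment 5: opening $25,696.76; payment $4,354.00; balance $21,342.76
Installment 6: opening $21,342.76; payment $4,354.00; balance $16,988.76
Installment 7: opening $16,988.76; payment $4,354.00; balance $12,634.76
Installment 8: opening $12,634.76; payment $4,354.00; balance $8,280.76
Installment 9: opening $8,280.76; payment $4,354.00; balance $3,926.76
Installment 10: opening $3,926.76; payment $3,926.76; balance $0.00
Balance reaches $0.00 in installment 10.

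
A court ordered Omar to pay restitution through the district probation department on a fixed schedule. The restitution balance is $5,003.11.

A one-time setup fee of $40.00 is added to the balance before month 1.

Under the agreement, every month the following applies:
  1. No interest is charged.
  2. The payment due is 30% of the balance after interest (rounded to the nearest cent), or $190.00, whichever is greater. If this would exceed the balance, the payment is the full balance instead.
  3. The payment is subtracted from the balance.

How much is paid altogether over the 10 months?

$5,043.11

Month 1: opening $5,043.11; payment $1,512.93; balance $3,530.18
Month 2: opening $3,530.18; payment $1,059.05; balance $2,471.13
Month 3: opening $2,471.13; payment $741.34; balance $1,729.79
Month 4: opening $1,729.79; payment $518.94; balance $1,210.85
Month 5: opening $1,210.85; payment $363.26; balance $847.59
Month 6: opening $847.59; payment $254.28; balance $593.31
Month 7: opening $593.31; payment $190.00; balance $403.31
Month 8: opening $403.31; payment $190.00; balance $213.31
Month 9: opening $213.31; payment $190.00; balance $23.31
Month 10: opening $23.31; payment $23.31; balance $0.00
Total paid: $5,043.11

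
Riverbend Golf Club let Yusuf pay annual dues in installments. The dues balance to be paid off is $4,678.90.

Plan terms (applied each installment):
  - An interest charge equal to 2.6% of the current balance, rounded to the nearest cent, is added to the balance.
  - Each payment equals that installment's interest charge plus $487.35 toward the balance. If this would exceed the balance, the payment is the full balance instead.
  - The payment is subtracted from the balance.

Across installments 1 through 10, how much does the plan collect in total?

Installment 1: $4,678.90 +$121.65 interest = $4,800.55; pay $609.00 → $4,191.55
Installment 2: $4,191.55 +$108.98 interest = $4,300.53; pay $596.33 → $3,704.20
Installment 3: $3,704.20 +$96.31 interest = $3,800.51; pay $583.66 → $3,216.85
Installment 4: $3,216.85 +$83.64 interest = $3,300.49; pay $570.99 → $2,729.50
Installment 5: $2,729.50 +$70.97 interest = $2,800.47; pay $558.32 → $2,242.15
Installment 6: $2,242.15 +$58.30 interest = $2,300.45; pay $545.65 → $1,754.80
Installment 7: $1,754.80 +$45.62 interest = $1,800.42; pay $532.97 → $1,267.45
Installment 8: $1,267.45 +$32.95 interest = $1,300.40; pay $520.30 → $780.10
Installment 9: $780.10 +$20.28 interest = $800.38; pay $507.63 → $292.75
Installment 10: $292.75 +$7.61 interest = $300.36; pay $300.36 → $0.00
Total paid: $5,325.21

$5,325.21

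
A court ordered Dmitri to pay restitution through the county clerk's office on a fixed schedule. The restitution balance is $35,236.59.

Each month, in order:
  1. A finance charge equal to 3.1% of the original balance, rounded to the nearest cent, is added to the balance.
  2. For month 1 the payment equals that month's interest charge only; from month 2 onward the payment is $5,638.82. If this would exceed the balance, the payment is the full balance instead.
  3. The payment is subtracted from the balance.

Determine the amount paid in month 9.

$4,503.49

Month 1: $35,236.59 +$1,092.33 interest = $36,328.92; pay $1,092.33 → $35,236.59
Month 2: $35,236.59 +$1,092.33 interest = $36,328.92; pay $5,638.82 → $30,690.10
Month 3: $30,690.10 +$1,092.33 interest = $31,782.43; pay $5,638.82 → $26,143.61
Month 4: $26,143.61 +$1,092.33 interest = $27,235.94; pay $5,638.82 → $21,597.12
Month 5: $21,597.12 +$1,092.33 interest = $22,689.45; pay $5,638.82 → $17,050.63
Month 6: $17,050.63 +$1,092.33 interest = $18,142.96; pay $5,638.82 → $12,504.14
Month 7: $12,504.14 +$1,092.33 interest = $13,596.47; pay $5,638.82 → $7,957.65
Month 8: $7,957.65 +$1,092.33 interest = $9,049.98; pay $5,638.82 → $3,411.16
Month 9: $3,411.16 +$1,092.33 interest = $4,503.49; pay $4,503.49 → $0.00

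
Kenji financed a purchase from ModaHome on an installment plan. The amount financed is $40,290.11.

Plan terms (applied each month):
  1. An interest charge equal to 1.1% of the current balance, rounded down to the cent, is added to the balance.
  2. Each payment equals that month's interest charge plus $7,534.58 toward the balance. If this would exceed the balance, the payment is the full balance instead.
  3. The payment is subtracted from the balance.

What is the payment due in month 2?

$7,894.89

# | Opening | Interest | Payment | End bal
1 | $40,290.11 | $443.19 | $7,977.77 | $32,755.53
2 | $32,755.53 | $360.31 | $7,894.89 | $25,220.95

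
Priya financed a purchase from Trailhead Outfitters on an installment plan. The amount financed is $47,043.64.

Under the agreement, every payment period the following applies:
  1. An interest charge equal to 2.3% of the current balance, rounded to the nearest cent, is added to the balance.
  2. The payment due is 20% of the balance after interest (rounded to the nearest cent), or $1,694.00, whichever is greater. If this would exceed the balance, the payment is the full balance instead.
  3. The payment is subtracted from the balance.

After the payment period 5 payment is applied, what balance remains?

$17,271.46

Payment period 1: $47,043.64 +$1,082.00 interest = $48,125.64; pay $9,625.13 → $38,500.51
Payment period 2: $38,500.51 +$885.51 interest = $39,386.02; pay $7,877.20 → $31,508.82
Payment period 3: $31,508.82 +$724.70 interest = $32,233.52; pay $6,446.70 → $25,786.82
Payment period 4: $25,786.82 +$593.10 interest = $26,379.92; pay $5,275.98 → $21,103.94
Payment period 5: $21,103.94 +$485.39 interest = $21,589.33; pay $4,317.87 → $17,271.46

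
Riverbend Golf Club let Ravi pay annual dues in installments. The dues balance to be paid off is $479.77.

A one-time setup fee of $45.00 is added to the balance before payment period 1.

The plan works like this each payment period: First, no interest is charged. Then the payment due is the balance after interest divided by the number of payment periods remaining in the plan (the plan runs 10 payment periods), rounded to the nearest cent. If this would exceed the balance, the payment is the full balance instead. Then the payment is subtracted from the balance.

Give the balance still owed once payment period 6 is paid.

Payment period 1: $524.77 − $52.48 → $472.29
Payment period 2: $472.29 − $52.48 → $419.81
Payment period 3: $419.81 − $52.48 → $367.33
Payment period 4: $367.33 − $52.48 → $314.85
Payment period 5: $314.85 − $52.48 → $262.37
Payment period 6: $262.37 − $52.47 → $209.90

$209.90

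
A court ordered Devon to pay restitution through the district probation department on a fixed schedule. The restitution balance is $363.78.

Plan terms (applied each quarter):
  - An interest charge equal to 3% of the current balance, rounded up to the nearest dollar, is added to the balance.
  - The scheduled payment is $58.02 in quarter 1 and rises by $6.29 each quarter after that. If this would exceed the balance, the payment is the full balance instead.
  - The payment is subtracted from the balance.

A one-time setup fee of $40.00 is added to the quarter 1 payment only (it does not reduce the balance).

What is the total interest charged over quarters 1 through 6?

$41.00

Quarter 1: opening $363.78; interest $11.00 → $374.78; payment $58.02 (+ $40.00 fee); balance $316.76
Quarter 2: opening $316.76; interest $10.00 → $326.76; payment $64.31; balance $262.45
Quarter 3: opening $262.45; interest $8.00 → $270.45; payment $70.60; balance $199.85
Quarter 4: opening $199.85; interest $6.00 → $205.85; payment $76.89; balance $128.96
Quarter 5: opening $128.96; interest $4.00 → $132.96; payment $83.18; balance $49.78
Quarter 6: opening $49.78; interest $2.00 → $51.78; payment $51.78; balance $0.00
Total interest: $11.00 + $10.00 + $8.00 + $6.00 + $4.00 + $2.00 = $41.00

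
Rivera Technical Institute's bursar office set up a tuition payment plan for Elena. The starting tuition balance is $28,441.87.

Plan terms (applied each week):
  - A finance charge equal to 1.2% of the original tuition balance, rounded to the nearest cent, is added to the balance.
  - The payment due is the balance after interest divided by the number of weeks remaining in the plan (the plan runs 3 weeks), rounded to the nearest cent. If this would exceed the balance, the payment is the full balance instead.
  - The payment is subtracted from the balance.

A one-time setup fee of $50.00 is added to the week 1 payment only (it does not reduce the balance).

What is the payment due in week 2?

$9,765.04

Week 1: opening $28,441.87; interest $341.30 → $28,783.17; payment $9,594.39 (+ $50.00 fee); balance $19,188.78
Week 2: opening $19,188.78; interest $341.30 → $19,530.08; payment $9,765.04; balance $9,765.04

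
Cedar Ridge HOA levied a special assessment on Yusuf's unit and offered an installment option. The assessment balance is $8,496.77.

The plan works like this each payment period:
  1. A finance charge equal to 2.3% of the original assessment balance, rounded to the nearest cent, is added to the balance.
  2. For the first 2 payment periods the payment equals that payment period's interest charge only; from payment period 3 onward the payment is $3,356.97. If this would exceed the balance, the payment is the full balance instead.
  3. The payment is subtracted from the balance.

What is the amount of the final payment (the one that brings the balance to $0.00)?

$2,369.12

Payment period 1: opening $8,496.77; interest $195.43 → $8,692.20; payment $195.43; balance $8,496.77
Payment period 2: opening $8,496.77; interest $195.43 → $8,692.20; payment $195.43; balance $8,496.77
Payment period 3: opening $8,496.77; interest $195.43 → $8,692.20; payment $3,356.97; balance $5,335.23
Payment period 4: opening $5,335.23; interest $195.43 → $5,530.66; payment $3,356.97; balance $2,173.69
Payment period 5: opening $2,173.69; interest $195.43 → $2,369.12; payment $2,369.12; balance $0.00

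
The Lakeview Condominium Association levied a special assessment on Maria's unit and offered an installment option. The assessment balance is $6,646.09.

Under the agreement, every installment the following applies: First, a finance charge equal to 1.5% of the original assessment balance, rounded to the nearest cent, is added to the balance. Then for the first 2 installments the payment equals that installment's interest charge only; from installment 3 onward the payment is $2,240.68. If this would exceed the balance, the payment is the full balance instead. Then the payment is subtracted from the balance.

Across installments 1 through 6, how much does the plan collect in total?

$7,244.23

Installment 1: opening $6,646.09; interest $99.69 → $6,745.78; payment $99.69; balance $6,646.09
Installment 2: opening $6,646.09; interest $99.69 → $6,745.78; payment $99.69; balance $6,646.09
Installment 3: opening $6,646.09; interest $99.69 → $6,745.78; payment $2,240.68; balance $4,505.10
Installment 4: opening $4,505.10; interest $99.69 → $4,604.79; payment $2,240.68; balance $2,364.11
Installment 5: opening $2,364.11; interest $99.69 → $2,463.80; payment $2,240.68; balance $223.12
Installment 6: opening $223.12; interest $99.69 → $322.81; payment $322.81; balance $0.00
Total paid: $7,244.23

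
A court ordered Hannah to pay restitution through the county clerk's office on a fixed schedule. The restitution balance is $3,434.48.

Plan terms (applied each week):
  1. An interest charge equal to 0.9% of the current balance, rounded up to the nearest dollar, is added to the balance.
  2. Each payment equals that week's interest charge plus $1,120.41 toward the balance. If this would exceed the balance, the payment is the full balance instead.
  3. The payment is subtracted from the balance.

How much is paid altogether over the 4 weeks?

$3,498.48

Week 1: opening $3,434.48; interest $31.00 → $3,465.48; payment $1,151.41; balance $2,314.07
Week 2: opening $2,314.07; interest $21.00 → $2,335.07; payment $1,141.41; balance $1,193.66
Week 3: opening $1,193.66; interest $11.00 → $1,204.66; payment $1,131.41; balance $73.25
Week 4: opening $73.25; interest $1.00 → $74.25; payment $74.25; balance $0.00
Total paid: $3,498.48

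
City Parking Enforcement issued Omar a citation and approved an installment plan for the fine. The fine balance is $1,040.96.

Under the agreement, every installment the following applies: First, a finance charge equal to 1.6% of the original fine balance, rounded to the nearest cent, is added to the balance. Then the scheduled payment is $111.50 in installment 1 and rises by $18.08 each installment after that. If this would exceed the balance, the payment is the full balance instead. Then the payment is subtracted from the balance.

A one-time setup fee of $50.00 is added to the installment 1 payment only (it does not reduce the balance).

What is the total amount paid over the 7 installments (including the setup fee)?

Installment 1: opening $1,040.96; interest $16.66 → $1,057.62; payment $111.50 (+ $50.00 fee); balance $946.12
Installment 2: opening $946.12; interest $16.66 → $962.78; payment $129.58; balance $833.20
Installment 3: opening $833.20; interest $16.66 → $849.86; payment $147.66; balance $702.20
Installment 4: opening $702.20; interest $16.66 → $718.86; payment $165.74; balance $553.12
Installment 5: opening $553.12; interest $16.66 → $569.78; payment $183.82; balance $385.96
Installment 6: opening $385.96; interest $16.66 → $402.62; payment $201.90; balance $200.72
Installment 7: opening $200.72; interest $16.66 → $217.38; payment $217.38; balance $0.00
Total paid: $1,207.58

$1,207.58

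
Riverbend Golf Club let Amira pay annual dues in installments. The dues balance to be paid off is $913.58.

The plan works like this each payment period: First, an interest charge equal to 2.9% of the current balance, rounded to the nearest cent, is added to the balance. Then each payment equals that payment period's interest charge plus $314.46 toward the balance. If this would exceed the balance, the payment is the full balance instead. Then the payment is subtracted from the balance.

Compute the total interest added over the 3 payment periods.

$52.12

Payment period 1: opening $913.58; interest $26.49 → $940.07; payment $340.95; balance $599.12
Payment period 2: opening $599.12; interest $17.37 → $616.49; payment $331.83; balance $284.66
Payment period 3: opening $284.66; interest $8.26 → $292.92; payment $292.92; balance $0.00
Total interest: $26.49 + $17.37 + $8.26 = $52.12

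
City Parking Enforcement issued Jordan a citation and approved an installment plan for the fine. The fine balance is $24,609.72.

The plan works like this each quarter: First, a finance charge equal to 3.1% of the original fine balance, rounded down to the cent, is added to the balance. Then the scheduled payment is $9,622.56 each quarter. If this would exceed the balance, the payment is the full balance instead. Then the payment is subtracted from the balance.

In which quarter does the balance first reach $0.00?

Quarter 1: $24,609.72 +$762.90 interest = $25,372.62; pay $9,622.56 → $15,750.06
Quarter 2: $15,750.06 +$762.90 interest = $16,512.96; pay $9,622.56 → $6,890.40
Quarter 3: $6,890.40 +$762.90 interest = $7,653.30; pay $7,653.30 → $0.00
Balance reaches $0.00 in quarter 3.

3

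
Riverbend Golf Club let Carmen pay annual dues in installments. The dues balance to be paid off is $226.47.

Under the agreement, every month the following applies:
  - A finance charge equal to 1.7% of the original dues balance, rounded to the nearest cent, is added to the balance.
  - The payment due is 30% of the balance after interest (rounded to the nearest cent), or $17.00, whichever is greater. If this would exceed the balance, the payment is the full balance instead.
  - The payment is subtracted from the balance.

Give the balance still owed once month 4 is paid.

Month 1: $226.47 +$3.85 interest = $230.32; pay $69.10 → $161.22
Month 2: $161.22 +$3.85 interest = $165.07; pay $49.52 → $115.55
Month 3: $115.55 +$3.85 interest = $119.40; pay $35.82 → $83.58
Month 4: $83.58 +$3.85 interest = $87.43; pay $26.23 → $61.20

$61.20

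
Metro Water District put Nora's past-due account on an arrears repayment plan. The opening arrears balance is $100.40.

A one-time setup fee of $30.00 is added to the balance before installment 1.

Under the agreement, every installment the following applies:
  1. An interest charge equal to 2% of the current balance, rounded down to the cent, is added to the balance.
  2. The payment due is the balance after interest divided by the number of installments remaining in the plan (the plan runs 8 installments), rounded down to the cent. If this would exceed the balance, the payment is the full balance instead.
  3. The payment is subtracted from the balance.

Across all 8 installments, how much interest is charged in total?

# | Opening | Interest | Payment | End bal
1 | $130.40 | $2.60 | $16.62 | $116.38
2 | $116.38 | $2.32 | $16.95 | $101.75
3 | $101.75 | $2.03 | $17.29 | $86.49
4 | $86.49 | $1.72 | $17.64 | $70.57
5 | $70.57 | $1.41 | $17.99 | $53.99
6 | $53.99 | $1.07 | $18.35 | $36.71
7 | $36.71 | $0.73 | $18.72 | $18.72
8 | $18.72 | $0.37 | $19.09 | $0.00
Total interest: $2.60 + $2.32 + $2.03 + $1.72 + $1.41 + $1.07 + $0.73 + $0.37 = $12.25

$12.25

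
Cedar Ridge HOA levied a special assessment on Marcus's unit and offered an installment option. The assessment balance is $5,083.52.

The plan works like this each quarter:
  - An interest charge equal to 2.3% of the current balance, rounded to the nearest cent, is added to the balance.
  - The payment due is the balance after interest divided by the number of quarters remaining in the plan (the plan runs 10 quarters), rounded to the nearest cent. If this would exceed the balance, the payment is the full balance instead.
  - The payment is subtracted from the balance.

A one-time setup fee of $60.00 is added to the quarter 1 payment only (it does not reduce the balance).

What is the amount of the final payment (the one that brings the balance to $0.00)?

$638.15

Quarter 1: $5,083.52 +$116.92 interest = $5,200.44; pay $520.04 (+ $60.00 fee) → $4,680.40
Quarter 2: $4,680.40 +$107.65 interest = $4,788.05; pay $532.01 → $4,256.04
Quarter 3: $4,256.04 +$97.89 interest = $4,353.93; pay $544.24 → $3,809.69
Quarter 4: $3,809.69 +$87.62 interest = $3,897.31; pay $556.76 → $3,340.55
Quarter 5: $3,340.55 +$76.83 interest = $3,417.38; pay $569.56 → $2,847.82
Quarter 6: $2,847.82 +$65.50 interest = $2,913.32; pay $582.66 → $2,330.66
Quarter 7: $2,330.66 +$53.61 interest = $2,384.27; pay $596.07 → $1,788.20
Quarter 8: $1,788.20 +$41.13 interest = $1,829.33; pay $609.78 → $1,219.55
Quarter 9: $1,219.55 +$28.05 interest = $1,247.60; pay $623.80 → $623.80
Quarter 10: $623.80 +$14.35 interest = $638.15; pay $638.15 → $0.00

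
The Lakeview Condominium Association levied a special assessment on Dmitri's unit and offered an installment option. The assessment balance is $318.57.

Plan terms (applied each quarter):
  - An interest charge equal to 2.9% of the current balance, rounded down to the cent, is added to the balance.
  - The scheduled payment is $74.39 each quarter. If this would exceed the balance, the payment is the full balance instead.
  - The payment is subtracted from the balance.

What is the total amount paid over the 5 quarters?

$345.28

# | Opening | Interest | Payment | End bal
1 | $318.57 | $9.23 | $74.39 | $253.41
2 | $253.41 | $7.34 | $74.39 | $186.36
3 | $186.36 | $5.40 | $74.39 | $117.37
4 | $117.37 | $3.40 | $74.39 | $46.38
5 | $46.38 | $1.34 | $47.72 | $0.00
Total paid: $345.28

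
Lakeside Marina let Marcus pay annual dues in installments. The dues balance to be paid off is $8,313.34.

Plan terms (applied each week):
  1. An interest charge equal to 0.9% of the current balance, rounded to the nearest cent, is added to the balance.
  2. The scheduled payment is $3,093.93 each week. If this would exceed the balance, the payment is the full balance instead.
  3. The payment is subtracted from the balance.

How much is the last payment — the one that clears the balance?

$2,268.18

Week 1: opening $8,313.34; interest $74.82 → $8,388.16; payment $3,093.93; balance $5,294.23
Week 2: opening $5,294.23; interest $47.65 → $5,341.88; payment $3,093.93; balance $2,247.95
Week 3: opening $2,247.95; interest $20.23 → $2,268.18; payment $2,268.18; balance $0.00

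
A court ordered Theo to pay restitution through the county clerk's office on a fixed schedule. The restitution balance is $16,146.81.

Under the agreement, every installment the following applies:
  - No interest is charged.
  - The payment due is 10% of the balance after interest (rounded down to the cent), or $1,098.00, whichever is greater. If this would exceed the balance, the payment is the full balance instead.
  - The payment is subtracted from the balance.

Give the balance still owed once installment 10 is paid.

Installment 1: opening $16,146.81; payment $1,614.68; balance $14,532.13
Installment 2: opening $14,532.13; payment $1,453.21; balance $13,078.92
Installment 3: opening $13,078.92; payment $1,307.89; balance $11,771.03
Installment 4: opening $11,771.03; payment $1,177.10; balance $10,593.93
Installment 5: opening $10,593.93; payment $1,098.00; balance $9,495.93
Installment 6: opening $9,495.93; payment $1,098.00; balance $8,397.93
Installment 7: opening $8,397.93; payment $1,098.00; balance $7,299.93
Installment 8: opening $7,299.93; payment $1,098.00; balance $6,201.93
Installment 9: opening $6,201.93; payment $1,098.00; balance $5,103.93
Installment 10: opening $5,103.93; payment $1,098.00; balance $4,005.93

$4,005.93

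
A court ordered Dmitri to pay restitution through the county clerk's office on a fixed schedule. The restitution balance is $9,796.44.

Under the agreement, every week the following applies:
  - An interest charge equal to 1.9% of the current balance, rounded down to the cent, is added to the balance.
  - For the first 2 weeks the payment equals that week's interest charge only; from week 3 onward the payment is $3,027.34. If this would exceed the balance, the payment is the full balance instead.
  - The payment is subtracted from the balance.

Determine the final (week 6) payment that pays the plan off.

$1,130.91

Week 1: $9,796.44 +$186.13 interest = $9,982.57; pay $186.13 → $9,796.44
Week 2: $9,796.44 +$186.13 interest = $9,982.57; pay $186.13 → $9,796.44
Week 3: $9,796.44 +$186.13 interest = $9,982.57; pay $3,027.34 → $6,955.23
Week 4: $6,955.23 +$132.14 interest = $7,087.37; pay $3,027.34 → $4,060.03
Week 5: $4,060.03 +$77.14 interest = $4,137.17; pay $3,027.34 → $1,109.83
Week 6: $1,109.83 +$21.08 interest = $1,130.91; pay $1,130.91 → $0.00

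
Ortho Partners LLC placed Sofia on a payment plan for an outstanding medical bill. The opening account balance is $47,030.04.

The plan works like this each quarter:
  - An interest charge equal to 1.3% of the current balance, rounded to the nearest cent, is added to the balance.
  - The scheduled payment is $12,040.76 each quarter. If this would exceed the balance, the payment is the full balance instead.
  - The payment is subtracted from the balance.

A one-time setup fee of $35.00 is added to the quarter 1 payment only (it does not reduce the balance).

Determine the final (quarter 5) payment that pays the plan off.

Quarter 1: $47,030.04 +$611.39 interest = $47,641.43; pay $12,040.76 (+ $35.00 fee) → $35,600.67
Quarter 2: $35,600.67 +$462.81 interest = $36,063.48; pay $12,040.76 → $24,022.72
Quarter 3: $24,022.72 +$312.30 interest = $24,335.02; pay $12,040.76 → $12,294.26
Quarter 4: $12,294.26 +$159.83 interest = $12,454.09; pay $12,040.76 → $413.33
Quarter 5: $413.33 +$5.37 interest = $418.70; pay $418.70 → $0.00

$418.70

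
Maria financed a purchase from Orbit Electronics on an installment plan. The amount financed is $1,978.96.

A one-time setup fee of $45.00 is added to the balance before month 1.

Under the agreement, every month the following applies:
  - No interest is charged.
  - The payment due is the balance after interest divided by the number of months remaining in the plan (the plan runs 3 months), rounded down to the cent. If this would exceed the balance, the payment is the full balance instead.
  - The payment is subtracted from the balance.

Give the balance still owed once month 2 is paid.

$674.66

# | Opening | Payment | End bal
1 | $2,023.96 | $674.65 | $1,349.31
2 | $1,349.31 | $674.65 | $674.66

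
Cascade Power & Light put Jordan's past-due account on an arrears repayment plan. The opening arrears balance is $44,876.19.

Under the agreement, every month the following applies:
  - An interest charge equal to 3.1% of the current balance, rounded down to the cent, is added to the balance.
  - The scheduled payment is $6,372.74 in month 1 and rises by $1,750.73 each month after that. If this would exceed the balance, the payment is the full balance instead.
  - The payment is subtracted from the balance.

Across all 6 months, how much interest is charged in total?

$4,821.51

Month 1: $44,876.19 +$1,391.16 interest = $46,267.35; pay $6,372.74 → $39,894.61
Month 2: $39,894.61 +$1,236.73 interest = $41,131.34; pay $8,123.47 → $33,007.87
Month 3: $33,007.87 +$1,023.24 interest = $34,031.11; pay $9,874.20 → $24,156.91
Month 4: $24,156.91 +$748.86 interest = $24,905.77; pay $11,624.93 → $13,280.84
Month 5: $13,280.84 +$411.70 interest = $13,692.54; pay $13,375.66 → $316.88
Month 6: $316.88 +$9.82 interest = $326.70; pay $326.70 → $0.00
Total interest: $1,391.16 + $1,236.73 + $1,023.24 + $748.86 + $411.70 + $9.82 = $4,821.51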